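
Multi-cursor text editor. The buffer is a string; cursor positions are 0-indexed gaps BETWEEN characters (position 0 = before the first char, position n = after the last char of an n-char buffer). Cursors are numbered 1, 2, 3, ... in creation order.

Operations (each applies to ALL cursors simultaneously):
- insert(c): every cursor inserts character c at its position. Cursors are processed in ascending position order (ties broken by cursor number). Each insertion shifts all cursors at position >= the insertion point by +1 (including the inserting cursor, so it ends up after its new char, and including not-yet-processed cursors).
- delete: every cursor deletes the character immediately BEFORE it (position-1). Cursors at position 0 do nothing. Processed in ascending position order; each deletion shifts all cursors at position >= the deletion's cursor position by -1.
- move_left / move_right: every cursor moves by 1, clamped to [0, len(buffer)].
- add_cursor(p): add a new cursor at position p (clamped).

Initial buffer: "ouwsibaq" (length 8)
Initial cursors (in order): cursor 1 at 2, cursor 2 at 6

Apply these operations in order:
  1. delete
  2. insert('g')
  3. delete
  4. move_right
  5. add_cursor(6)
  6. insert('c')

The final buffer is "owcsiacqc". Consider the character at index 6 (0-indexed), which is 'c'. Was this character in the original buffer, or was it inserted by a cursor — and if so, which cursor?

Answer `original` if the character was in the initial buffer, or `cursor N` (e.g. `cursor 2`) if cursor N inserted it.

Answer: cursor 2

Derivation:
After op 1 (delete): buffer="owsiaq" (len 6), cursors c1@1 c2@4, authorship ......
After op 2 (insert('g')): buffer="ogwsigaq" (len 8), cursors c1@2 c2@6, authorship .1...2..
After op 3 (delete): buffer="owsiaq" (len 6), cursors c1@1 c2@4, authorship ......
After op 4 (move_right): buffer="owsiaq" (len 6), cursors c1@2 c2@5, authorship ......
After op 5 (add_cursor(6)): buffer="owsiaq" (len 6), cursors c1@2 c2@5 c3@6, authorship ......
After op 6 (insert('c')): buffer="owcsiacqc" (len 9), cursors c1@3 c2@7 c3@9, authorship ..1...2.3
Authorship (.=original, N=cursor N): . . 1 . . . 2 . 3
Index 6: author = 2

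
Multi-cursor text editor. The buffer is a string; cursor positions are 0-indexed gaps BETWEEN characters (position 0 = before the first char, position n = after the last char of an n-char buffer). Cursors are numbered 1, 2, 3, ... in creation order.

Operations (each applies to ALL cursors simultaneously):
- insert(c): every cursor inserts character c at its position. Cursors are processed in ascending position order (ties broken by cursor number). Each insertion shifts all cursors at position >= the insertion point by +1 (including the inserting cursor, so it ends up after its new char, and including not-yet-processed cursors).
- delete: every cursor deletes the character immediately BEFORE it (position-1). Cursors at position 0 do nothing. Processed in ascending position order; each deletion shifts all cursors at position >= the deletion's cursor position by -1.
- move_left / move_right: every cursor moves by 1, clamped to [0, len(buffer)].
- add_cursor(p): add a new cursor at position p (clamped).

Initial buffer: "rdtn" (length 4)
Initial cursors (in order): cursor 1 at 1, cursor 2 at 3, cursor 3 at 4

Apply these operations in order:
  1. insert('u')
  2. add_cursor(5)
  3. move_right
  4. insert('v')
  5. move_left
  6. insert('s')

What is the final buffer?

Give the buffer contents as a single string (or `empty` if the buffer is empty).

After op 1 (insert('u')): buffer="rudtunu" (len 7), cursors c1@2 c2@5 c3@7, authorship .1..2.3
After op 2 (add_cursor(5)): buffer="rudtunu" (len 7), cursors c1@2 c2@5 c4@5 c3@7, authorship .1..2.3
After op 3 (move_right): buffer="rudtunu" (len 7), cursors c1@3 c2@6 c4@6 c3@7, authorship .1..2.3
After op 4 (insert('v')): buffer="rudvtunvvuv" (len 11), cursors c1@4 c2@9 c4@9 c3@11, authorship .1.1.2.2433
After op 5 (move_left): buffer="rudvtunvvuv" (len 11), cursors c1@3 c2@8 c4@8 c3@10, authorship .1.1.2.2433
After op 6 (insert('s')): buffer="rudsvtunvssvusv" (len 15), cursors c1@4 c2@11 c4@11 c3@14, authorship .1.11.2.2244333

Answer: rudsvtunvssvusv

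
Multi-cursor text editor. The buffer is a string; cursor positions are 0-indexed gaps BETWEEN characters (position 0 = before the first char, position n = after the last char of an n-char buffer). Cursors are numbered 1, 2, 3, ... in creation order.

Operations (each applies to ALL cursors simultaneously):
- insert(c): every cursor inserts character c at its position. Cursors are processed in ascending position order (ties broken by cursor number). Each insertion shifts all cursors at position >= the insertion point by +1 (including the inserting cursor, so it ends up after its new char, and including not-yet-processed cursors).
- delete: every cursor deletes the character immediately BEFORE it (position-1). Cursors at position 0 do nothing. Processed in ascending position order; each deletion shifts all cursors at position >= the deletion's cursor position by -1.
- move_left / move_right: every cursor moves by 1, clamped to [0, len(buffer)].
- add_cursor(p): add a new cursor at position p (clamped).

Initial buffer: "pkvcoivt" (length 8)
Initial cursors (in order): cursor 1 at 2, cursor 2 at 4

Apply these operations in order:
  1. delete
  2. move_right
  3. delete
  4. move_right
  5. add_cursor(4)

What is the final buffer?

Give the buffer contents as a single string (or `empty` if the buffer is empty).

Answer: pivt

Derivation:
After op 1 (delete): buffer="pvoivt" (len 6), cursors c1@1 c2@2, authorship ......
After op 2 (move_right): buffer="pvoivt" (len 6), cursors c1@2 c2@3, authorship ......
After op 3 (delete): buffer="pivt" (len 4), cursors c1@1 c2@1, authorship ....
After op 4 (move_right): buffer="pivt" (len 4), cursors c1@2 c2@2, authorship ....
After op 5 (add_cursor(4)): buffer="pivt" (len 4), cursors c1@2 c2@2 c3@4, authorship ....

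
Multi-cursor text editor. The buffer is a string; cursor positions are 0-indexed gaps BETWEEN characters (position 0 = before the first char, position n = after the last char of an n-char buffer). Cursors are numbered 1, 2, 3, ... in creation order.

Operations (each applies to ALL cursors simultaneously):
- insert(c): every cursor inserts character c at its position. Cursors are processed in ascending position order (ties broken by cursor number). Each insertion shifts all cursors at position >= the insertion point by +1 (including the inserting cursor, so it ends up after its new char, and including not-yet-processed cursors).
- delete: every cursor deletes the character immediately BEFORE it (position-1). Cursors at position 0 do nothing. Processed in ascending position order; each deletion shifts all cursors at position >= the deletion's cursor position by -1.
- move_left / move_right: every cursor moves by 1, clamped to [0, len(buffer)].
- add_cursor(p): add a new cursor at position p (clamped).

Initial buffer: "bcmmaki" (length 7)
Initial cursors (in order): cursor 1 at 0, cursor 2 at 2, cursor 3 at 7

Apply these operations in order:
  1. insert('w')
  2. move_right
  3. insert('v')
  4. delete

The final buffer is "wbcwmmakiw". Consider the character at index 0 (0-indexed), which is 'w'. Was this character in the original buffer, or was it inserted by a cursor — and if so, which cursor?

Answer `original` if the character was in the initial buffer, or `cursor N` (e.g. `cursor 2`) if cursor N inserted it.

Answer: cursor 1

Derivation:
After op 1 (insert('w')): buffer="wbcwmmakiw" (len 10), cursors c1@1 c2@4 c3@10, authorship 1..2.....3
After op 2 (move_right): buffer="wbcwmmakiw" (len 10), cursors c1@2 c2@5 c3@10, authorship 1..2.....3
After op 3 (insert('v')): buffer="wbvcwmvmakiwv" (len 13), cursors c1@3 c2@7 c3@13, authorship 1.1.2.2....33
After op 4 (delete): buffer="wbcwmmakiw" (len 10), cursors c1@2 c2@5 c3@10, authorship 1..2.....3
Authorship (.=original, N=cursor N): 1 . . 2 . . . . . 3
Index 0: author = 1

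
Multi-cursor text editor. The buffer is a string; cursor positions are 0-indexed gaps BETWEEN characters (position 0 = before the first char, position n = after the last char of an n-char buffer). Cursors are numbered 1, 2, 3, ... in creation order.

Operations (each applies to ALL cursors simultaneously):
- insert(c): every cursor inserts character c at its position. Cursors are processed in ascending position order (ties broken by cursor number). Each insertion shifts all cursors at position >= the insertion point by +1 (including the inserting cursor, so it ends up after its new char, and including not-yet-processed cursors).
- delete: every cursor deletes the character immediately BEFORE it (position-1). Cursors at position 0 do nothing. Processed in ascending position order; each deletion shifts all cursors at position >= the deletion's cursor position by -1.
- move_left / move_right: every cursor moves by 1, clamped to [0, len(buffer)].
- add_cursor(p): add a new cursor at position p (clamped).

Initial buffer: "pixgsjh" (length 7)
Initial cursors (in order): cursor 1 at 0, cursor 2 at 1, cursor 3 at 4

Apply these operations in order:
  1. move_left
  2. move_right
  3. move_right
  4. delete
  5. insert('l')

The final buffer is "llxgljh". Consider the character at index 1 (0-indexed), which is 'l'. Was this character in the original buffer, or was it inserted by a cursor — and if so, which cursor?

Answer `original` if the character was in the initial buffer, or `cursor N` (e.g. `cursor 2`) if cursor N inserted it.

Answer: cursor 2

Derivation:
After op 1 (move_left): buffer="pixgsjh" (len 7), cursors c1@0 c2@0 c3@3, authorship .......
After op 2 (move_right): buffer="pixgsjh" (len 7), cursors c1@1 c2@1 c3@4, authorship .......
After op 3 (move_right): buffer="pixgsjh" (len 7), cursors c1@2 c2@2 c3@5, authorship .......
After op 4 (delete): buffer="xgjh" (len 4), cursors c1@0 c2@0 c3@2, authorship ....
After op 5 (insert('l')): buffer="llxgljh" (len 7), cursors c1@2 c2@2 c3@5, authorship 12..3..
Authorship (.=original, N=cursor N): 1 2 . . 3 . .
Index 1: author = 2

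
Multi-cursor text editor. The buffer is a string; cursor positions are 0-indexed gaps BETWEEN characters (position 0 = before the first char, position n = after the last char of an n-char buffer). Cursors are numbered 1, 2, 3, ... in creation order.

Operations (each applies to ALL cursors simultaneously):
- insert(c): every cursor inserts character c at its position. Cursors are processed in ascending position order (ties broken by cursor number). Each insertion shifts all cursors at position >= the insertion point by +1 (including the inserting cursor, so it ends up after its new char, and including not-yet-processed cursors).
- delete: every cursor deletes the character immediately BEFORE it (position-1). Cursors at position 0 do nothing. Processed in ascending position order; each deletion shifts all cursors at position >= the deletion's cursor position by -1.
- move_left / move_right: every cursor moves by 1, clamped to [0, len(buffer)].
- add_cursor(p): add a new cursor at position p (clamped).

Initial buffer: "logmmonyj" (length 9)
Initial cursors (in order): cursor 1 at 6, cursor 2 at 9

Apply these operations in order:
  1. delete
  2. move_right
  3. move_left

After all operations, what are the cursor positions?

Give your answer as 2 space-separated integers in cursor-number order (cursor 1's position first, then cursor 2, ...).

Answer: 5 6

Derivation:
After op 1 (delete): buffer="logmmny" (len 7), cursors c1@5 c2@7, authorship .......
After op 2 (move_right): buffer="logmmny" (len 7), cursors c1@6 c2@7, authorship .......
After op 3 (move_left): buffer="logmmny" (len 7), cursors c1@5 c2@6, authorship .......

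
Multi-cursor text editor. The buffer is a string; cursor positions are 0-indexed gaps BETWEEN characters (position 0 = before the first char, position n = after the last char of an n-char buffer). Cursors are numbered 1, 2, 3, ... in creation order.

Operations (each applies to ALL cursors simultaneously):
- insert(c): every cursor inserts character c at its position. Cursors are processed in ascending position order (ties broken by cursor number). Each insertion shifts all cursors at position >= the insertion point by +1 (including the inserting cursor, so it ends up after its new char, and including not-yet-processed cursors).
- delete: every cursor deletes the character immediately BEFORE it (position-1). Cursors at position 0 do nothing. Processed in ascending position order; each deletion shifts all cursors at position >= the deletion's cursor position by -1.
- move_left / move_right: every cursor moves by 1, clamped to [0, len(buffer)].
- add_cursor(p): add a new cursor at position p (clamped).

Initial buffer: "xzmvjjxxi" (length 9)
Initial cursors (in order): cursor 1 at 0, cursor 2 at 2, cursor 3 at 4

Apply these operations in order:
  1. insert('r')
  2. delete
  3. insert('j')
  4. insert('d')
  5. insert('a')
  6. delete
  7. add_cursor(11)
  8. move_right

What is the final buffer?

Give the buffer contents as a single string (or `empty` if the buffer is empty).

Answer: jdxzjdmvjdjjxxi

Derivation:
After op 1 (insert('r')): buffer="rxzrmvrjjxxi" (len 12), cursors c1@1 c2@4 c3@7, authorship 1..2..3.....
After op 2 (delete): buffer="xzmvjjxxi" (len 9), cursors c1@0 c2@2 c3@4, authorship .........
After op 3 (insert('j')): buffer="jxzjmvjjjxxi" (len 12), cursors c1@1 c2@4 c3@7, authorship 1..2..3.....
After op 4 (insert('d')): buffer="jdxzjdmvjdjjxxi" (len 15), cursors c1@2 c2@6 c3@10, authorship 11..22..33.....
After op 5 (insert('a')): buffer="jdaxzjdamvjdajjxxi" (len 18), cursors c1@3 c2@8 c3@13, authorship 111..222..333.....
After op 6 (delete): buffer="jdxzjdmvjdjjxxi" (len 15), cursors c1@2 c2@6 c3@10, authorship 11..22..33.....
After op 7 (add_cursor(11)): buffer="jdxzjdmvjdjjxxi" (len 15), cursors c1@2 c2@6 c3@10 c4@11, authorship 11..22..33.....
After op 8 (move_right): buffer="jdxzjdmvjdjjxxi" (len 15), cursors c1@3 c2@7 c3@11 c4@12, authorship 11..22..33.....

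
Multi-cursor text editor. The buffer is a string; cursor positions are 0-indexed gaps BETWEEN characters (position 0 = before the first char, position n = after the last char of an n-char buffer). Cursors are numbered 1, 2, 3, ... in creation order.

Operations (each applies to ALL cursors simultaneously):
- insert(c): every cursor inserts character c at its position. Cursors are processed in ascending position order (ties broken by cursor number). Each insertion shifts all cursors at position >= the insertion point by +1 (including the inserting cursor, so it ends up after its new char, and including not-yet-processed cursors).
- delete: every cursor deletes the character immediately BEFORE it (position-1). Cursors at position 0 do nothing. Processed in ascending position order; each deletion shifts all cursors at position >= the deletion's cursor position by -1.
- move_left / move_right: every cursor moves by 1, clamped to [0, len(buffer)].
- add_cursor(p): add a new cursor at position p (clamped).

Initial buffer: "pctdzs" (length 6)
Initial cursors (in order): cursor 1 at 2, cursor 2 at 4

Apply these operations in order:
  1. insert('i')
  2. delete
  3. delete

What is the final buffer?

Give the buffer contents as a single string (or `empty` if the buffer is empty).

Answer: ptzs

Derivation:
After op 1 (insert('i')): buffer="pcitdizs" (len 8), cursors c1@3 c2@6, authorship ..1..2..
After op 2 (delete): buffer="pctdzs" (len 6), cursors c1@2 c2@4, authorship ......
After op 3 (delete): buffer="ptzs" (len 4), cursors c1@1 c2@2, authorship ....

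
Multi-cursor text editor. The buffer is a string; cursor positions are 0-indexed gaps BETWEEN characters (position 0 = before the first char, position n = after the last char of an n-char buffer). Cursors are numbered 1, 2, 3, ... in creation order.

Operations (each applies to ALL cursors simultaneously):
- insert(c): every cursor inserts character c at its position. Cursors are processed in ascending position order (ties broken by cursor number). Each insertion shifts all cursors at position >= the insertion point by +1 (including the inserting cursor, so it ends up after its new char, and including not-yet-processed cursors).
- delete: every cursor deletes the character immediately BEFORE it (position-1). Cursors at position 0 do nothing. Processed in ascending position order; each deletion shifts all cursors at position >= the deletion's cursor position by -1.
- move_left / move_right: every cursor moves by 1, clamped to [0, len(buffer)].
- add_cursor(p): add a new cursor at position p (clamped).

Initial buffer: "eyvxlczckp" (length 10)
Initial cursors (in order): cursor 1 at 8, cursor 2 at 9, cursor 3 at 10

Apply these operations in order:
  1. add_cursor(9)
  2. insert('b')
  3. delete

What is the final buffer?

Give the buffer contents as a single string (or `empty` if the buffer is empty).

Answer: eyvxlczckp

Derivation:
After op 1 (add_cursor(9)): buffer="eyvxlczckp" (len 10), cursors c1@8 c2@9 c4@9 c3@10, authorship ..........
After op 2 (insert('b')): buffer="eyvxlczcbkbbpb" (len 14), cursors c1@9 c2@12 c4@12 c3@14, authorship ........1.24.3
After op 3 (delete): buffer="eyvxlczckp" (len 10), cursors c1@8 c2@9 c4@9 c3@10, authorship ..........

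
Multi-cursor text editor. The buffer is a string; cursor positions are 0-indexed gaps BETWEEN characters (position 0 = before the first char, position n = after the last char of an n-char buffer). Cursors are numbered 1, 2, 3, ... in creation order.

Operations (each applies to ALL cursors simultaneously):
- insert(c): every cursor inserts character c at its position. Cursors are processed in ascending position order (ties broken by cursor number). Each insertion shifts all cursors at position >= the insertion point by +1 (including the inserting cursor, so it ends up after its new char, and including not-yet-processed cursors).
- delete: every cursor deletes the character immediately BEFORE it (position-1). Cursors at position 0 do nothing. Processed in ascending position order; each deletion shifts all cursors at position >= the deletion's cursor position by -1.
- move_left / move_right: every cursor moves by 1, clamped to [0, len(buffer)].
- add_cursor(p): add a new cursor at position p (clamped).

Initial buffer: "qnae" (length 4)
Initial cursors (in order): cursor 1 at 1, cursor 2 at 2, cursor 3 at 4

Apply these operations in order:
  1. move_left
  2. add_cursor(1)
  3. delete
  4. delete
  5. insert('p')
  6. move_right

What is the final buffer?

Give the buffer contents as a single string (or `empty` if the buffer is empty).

After op 1 (move_left): buffer="qnae" (len 4), cursors c1@0 c2@1 c3@3, authorship ....
After op 2 (add_cursor(1)): buffer="qnae" (len 4), cursors c1@0 c2@1 c4@1 c3@3, authorship ....
After op 3 (delete): buffer="ne" (len 2), cursors c1@0 c2@0 c4@0 c3@1, authorship ..
After op 4 (delete): buffer="e" (len 1), cursors c1@0 c2@0 c3@0 c4@0, authorship .
After op 5 (insert('p')): buffer="ppppe" (len 5), cursors c1@4 c2@4 c3@4 c4@4, authorship 1234.
After op 6 (move_right): buffer="ppppe" (len 5), cursors c1@5 c2@5 c3@5 c4@5, authorship 1234.

Answer: ppppe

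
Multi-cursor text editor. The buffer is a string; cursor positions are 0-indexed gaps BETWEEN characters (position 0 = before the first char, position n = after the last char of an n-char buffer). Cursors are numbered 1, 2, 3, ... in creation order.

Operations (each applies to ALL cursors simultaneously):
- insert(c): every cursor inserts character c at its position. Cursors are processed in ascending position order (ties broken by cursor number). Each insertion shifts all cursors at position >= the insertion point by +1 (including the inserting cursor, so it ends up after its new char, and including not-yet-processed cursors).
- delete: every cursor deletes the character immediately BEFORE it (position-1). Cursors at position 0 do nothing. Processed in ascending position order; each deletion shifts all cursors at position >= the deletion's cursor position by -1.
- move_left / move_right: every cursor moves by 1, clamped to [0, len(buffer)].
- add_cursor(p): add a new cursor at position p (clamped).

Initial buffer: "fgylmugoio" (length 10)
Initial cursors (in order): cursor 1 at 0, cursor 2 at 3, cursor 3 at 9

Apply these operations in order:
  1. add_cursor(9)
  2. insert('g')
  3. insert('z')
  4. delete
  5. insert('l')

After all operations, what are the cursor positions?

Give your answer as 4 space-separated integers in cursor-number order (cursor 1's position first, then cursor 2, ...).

After op 1 (add_cursor(9)): buffer="fgylmugoio" (len 10), cursors c1@0 c2@3 c3@9 c4@9, authorship ..........
After op 2 (insert('g')): buffer="gfgyglmugoiggo" (len 14), cursors c1@1 c2@5 c3@13 c4@13, authorship 1...2......34.
After op 3 (insert('z')): buffer="gzfgygzlmugoiggzzo" (len 18), cursors c1@2 c2@7 c3@17 c4@17, authorship 11...22......3434.
After op 4 (delete): buffer="gfgyglmugoiggo" (len 14), cursors c1@1 c2@5 c3@13 c4@13, authorship 1...2......34.
After op 5 (insert('l')): buffer="glfgygllmugoiggllo" (len 18), cursors c1@2 c2@7 c3@17 c4@17, authorship 11...22......3434.

Answer: 2 7 17 17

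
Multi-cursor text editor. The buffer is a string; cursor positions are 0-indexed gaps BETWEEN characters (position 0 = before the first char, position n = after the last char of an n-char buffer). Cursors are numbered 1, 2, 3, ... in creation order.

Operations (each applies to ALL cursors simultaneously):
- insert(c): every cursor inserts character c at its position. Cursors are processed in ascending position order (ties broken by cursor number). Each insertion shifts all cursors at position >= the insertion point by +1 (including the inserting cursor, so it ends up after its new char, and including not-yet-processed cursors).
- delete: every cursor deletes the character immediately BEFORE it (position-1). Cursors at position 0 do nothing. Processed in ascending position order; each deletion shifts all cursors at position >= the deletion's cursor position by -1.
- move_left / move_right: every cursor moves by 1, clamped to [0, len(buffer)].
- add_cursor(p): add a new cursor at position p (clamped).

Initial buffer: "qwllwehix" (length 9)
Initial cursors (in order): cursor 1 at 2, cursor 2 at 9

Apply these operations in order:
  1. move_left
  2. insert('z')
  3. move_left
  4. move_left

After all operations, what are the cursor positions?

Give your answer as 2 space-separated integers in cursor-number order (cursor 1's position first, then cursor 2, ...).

After op 1 (move_left): buffer="qwllwehix" (len 9), cursors c1@1 c2@8, authorship .........
After op 2 (insert('z')): buffer="qzwllwehizx" (len 11), cursors c1@2 c2@10, authorship .1.......2.
After op 3 (move_left): buffer="qzwllwehizx" (len 11), cursors c1@1 c2@9, authorship .1.......2.
After op 4 (move_left): buffer="qzwllwehizx" (len 11), cursors c1@0 c2@8, authorship .1.......2.

Answer: 0 8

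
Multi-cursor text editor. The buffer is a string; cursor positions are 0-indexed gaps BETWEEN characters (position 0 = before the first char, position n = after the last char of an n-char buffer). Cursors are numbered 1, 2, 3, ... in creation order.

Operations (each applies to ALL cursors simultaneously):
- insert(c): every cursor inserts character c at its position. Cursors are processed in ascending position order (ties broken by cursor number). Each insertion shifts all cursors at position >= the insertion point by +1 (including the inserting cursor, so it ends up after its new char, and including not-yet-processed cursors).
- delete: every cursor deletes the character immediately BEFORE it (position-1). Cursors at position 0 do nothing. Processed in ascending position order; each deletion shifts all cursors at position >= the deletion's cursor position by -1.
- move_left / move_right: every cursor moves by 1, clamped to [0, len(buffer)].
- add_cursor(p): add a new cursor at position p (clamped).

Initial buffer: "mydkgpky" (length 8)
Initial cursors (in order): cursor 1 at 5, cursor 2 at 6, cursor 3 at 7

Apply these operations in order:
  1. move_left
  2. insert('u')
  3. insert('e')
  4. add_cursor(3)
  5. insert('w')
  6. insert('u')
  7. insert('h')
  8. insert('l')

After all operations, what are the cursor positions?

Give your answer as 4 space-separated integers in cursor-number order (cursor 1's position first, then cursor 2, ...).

Answer: 14 21 28 7

Derivation:
After op 1 (move_left): buffer="mydkgpky" (len 8), cursors c1@4 c2@5 c3@6, authorship ........
After op 2 (insert('u')): buffer="mydkugupuky" (len 11), cursors c1@5 c2@7 c3@9, authorship ....1.2.3..
After op 3 (insert('e')): buffer="mydkueguepueky" (len 14), cursors c1@6 c2@9 c3@12, authorship ....11.22.33..
After op 4 (add_cursor(3)): buffer="mydkueguepueky" (len 14), cursors c4@3 c1@6 c2@9 c3@12, authorship ....11.22.33..
After op 5 (insert('w')): buffer="mydwkuewguewpuewky" (len 18), cursors c4@4 c1@8 c2@12 c3@16, authorship ...4.111.222.333..
After op 6 (insert('u')): buffer="mydwukuewuguewupuewuky" (len 22), cursors c4@5 c1@10 c2@15 c3@20, authorship ...44.1111.2222.3333..
After op 7 (insert('h')): buffer="mydwuhkuewuhguewuhpuewuhky" (len 26), cursors c4@6 c1@12 c2@18 c3@24, authorship ...444.11111.22222.33333..
After op 8 (insert('l')): buffer="mydwuhlkuewuhlguewuhlpuewuhlky" (len 30), cursors c4@7 c1@14 c2@21 c3@28, authorship ...4444.111111.222222.333333..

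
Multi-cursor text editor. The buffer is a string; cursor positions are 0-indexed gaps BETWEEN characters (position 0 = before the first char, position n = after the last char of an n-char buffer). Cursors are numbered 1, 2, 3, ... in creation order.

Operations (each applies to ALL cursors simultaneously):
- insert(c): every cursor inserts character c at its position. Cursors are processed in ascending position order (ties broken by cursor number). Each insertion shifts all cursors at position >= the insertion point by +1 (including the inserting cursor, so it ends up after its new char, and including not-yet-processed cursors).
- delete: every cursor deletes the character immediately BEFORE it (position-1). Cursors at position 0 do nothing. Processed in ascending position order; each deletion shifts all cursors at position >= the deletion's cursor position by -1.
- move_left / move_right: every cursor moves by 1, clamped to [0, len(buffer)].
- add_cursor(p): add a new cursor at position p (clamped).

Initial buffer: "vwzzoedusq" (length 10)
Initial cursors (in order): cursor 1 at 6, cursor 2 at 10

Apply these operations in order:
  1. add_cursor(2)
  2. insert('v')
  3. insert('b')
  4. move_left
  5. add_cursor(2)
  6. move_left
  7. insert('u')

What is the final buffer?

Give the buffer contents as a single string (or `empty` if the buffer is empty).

Answer: vuwuvbzzoeuvbdusquvb

Derivation:
After op 1 (add_cursor(2)): buffer="vwzzoedusq" (len 10), cursors c3@2 c1@6 c2@10, authorship ..........
After op 2 (insert('v')): buffer="vwvzzoevdusqv" (len 13), cursors c3@3 c1@8 c2@13, authorship ..3....1....2
After op 3 (insert('b')): buffer="vwvbzzoevbdusqvb" (len 16), cursors c3@4 c1@10 c2@16, authorship ..33....11....22
After op 4 (move_left): buffer="vwvbzzoevbdusqvb" (len 16), cursors c3@3 c1@9 c2@15, authorship ..33....11....22
After op 5 (add_cursor(2)): buffer="vwvbzzoevbdusqvb" (len 16), cursors c4@2 c3@3 c1@9 c2@15, authorship ..33....11....22
After op 6 (move_left): buffer="vwvbzzoevbdusqvb" (len 16), cursors c4@1 c3@2 c1@8 c2@14, authorship ..33....11....22
After op 7 (insert('u')): buffer="vuwuvbzzoeuvbdusquvb" (len 20), cursors c4@2 c3@4 c1@11 c2@18, authorship .4.333....111....222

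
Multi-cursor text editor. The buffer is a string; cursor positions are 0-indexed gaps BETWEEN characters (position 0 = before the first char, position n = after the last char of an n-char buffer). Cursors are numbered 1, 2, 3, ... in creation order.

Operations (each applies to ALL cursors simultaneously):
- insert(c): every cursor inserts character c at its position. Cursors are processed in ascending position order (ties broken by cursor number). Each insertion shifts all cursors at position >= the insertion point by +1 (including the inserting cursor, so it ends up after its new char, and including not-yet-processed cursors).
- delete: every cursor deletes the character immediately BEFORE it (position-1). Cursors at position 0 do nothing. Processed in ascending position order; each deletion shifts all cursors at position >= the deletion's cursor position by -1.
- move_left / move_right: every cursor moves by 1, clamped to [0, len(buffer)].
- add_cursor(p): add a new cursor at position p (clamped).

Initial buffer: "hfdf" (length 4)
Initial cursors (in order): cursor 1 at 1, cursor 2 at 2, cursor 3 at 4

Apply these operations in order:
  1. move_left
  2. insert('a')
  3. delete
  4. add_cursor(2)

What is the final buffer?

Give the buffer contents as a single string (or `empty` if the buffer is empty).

Answer: hfdf

Derivation:
After op 1 (move_left): buffer="hfdf" (len 4), cursors c1@0 c2@1 c3@3, authorship ....
After op 2 (insert('a')): buffer="ahafdaf" (len 7), cursors c1@1 c2@3 c3@6, authorship 1.2..3.
After op 3 (delete): buffer="hfdf" (len 4), cursors c1@0 c2@1 c3@3, authorship ....
After op 4 (add_cursor(2)): buffer="hfdf" (len 4), cursors c1@0 c2@1 c4@2 c3@3, authorship ....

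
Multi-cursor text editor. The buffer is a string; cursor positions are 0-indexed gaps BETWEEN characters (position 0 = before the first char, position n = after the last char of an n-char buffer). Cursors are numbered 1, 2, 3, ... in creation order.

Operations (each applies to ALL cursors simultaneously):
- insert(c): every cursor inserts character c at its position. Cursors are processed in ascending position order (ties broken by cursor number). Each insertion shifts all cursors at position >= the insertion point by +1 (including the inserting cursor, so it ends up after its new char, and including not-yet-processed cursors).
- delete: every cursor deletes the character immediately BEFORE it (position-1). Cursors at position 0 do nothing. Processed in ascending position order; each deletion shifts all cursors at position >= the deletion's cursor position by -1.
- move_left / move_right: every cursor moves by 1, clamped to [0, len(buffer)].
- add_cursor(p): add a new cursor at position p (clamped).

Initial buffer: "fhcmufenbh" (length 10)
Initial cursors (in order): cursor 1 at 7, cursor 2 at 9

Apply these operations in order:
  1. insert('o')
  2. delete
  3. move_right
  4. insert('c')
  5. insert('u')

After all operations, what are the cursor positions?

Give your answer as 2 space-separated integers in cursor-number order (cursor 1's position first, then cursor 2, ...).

After op 1 (insert('o')): buffer="fhcmufeonboh" (len 12), cursors c1@8 c2@11, authorship .......1..2.
After op 2 (delete): buffer="fhcmufenbh" (len 10), cursors c1@7 c2@9, authorship ..........
After op 3 (move_right): buffer="fhcmufenbh" (len 10), cursors c1@8 c2@10, authorship ..........
After op 4 (insert('c')): buffer="fhcmufencbhc" (len 12), cursors c1@9 c2@12, authorship ........1..2
After op 5 (insert('u')): buffer="fhcmufencubhcu" (len 14), cursors c1@10 c2@14, authorship ........11..22

Answer: 10 14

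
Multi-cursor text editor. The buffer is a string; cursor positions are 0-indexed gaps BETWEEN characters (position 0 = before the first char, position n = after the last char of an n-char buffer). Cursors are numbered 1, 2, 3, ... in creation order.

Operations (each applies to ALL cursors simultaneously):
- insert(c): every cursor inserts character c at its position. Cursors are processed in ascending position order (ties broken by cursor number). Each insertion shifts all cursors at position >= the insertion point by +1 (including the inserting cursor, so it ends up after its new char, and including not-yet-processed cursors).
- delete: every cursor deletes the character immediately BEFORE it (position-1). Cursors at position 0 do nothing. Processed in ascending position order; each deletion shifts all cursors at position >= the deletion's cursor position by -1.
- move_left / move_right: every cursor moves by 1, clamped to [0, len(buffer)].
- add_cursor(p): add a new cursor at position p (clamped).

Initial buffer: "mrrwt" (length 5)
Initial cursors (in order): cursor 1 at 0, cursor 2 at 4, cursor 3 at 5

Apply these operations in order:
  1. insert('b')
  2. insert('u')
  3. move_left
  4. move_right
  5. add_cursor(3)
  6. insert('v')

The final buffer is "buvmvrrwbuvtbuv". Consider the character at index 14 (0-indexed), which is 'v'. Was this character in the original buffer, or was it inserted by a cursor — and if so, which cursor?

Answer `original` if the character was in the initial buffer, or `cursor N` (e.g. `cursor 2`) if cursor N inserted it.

Answer: cursor 3

Derivation:
After op 1 (insert('b')): buffer="bmrrwbtb" (len 8), cursors c1@1 c2@6 c3@8, authorship 1....2.3
After op 2 (insert('u')): buffer="bumrrwbutbu" (len 11), cursors c1@2 c2@8 c3@11, authorship 11....22.33
After op 3 (move_left): buffer="bumrrwbutbu" (len 11), cursors c1@1 c2@7 c3@10, authorship 11....22.33
After op 4 (move_right): buffer="bumrrwbutbu" (len 11), cursors c1@2 c2@8 c3@11, authorship 11....22.33
After op 5 (add_cursor(3)): buffer="bumrrwbutbu" (len 11), cursors c1@2 c4@3 c2@8 c3@11, authorship 11....22.33
After op 6 (insert('v')): buffer="buvmvrrwbuvtbuv" (len 15), cursors c1@3 c4@5 c2@11 c3@15, authorship 111.4...222.333
Authorship (.=original, N=cursor N): 1 1 1 . 4 . . . 2 2 2 . 3 3 3
Index 14: author = 3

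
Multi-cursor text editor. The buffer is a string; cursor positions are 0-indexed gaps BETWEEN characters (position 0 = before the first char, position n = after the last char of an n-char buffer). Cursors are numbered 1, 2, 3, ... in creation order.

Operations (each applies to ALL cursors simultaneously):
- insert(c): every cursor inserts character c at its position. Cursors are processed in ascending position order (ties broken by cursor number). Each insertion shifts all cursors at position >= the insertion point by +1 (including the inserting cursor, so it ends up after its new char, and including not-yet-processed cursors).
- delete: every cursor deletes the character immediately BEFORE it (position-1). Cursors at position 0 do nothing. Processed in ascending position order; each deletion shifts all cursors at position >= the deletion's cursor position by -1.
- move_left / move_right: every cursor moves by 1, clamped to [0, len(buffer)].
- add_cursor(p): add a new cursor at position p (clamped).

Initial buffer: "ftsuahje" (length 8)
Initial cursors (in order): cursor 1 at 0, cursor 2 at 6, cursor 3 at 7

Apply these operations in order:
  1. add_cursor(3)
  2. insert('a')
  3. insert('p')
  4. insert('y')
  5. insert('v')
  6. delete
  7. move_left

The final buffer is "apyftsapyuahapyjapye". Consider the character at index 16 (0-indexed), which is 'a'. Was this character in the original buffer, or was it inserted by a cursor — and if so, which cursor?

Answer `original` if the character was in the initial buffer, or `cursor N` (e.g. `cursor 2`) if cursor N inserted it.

Answer: cursor 3

Derivation:
After op 1 (add_cursor(3)): buffer="ftsuahje" (len 8), cursors c1@0 c4@3 c2@6 c3@7, authorship ........
After op 2 (insert('a')): buffer="aftsauahajae" (len 12), cursors c1@1 c4@5 c2@9 c3@11, authorship 1...4...2.3.
After op 3 (insert('p')): buffer="apftsapuahapjape" (len 16), cursors c1@2 c4@7 c2@12 c3@15, authorship 11...44...22.33.
After op 4 (insert('y')): buffer="apyftsapyuahapyjapye" (len 20), cursors c1@3 c4@9 c2@15 c3@19, authorship 111...444...222.333.
After op 5 (insert('v')): buffer="apyvftsapyvuahapyvjapyve" (len 24), cursors c1@4 c4@11 c2@18 c3@23, authorship 1111...4444...2222.3333.
After op 6 (delete): buffer="apyftsapyuahapyjapye" (len 20), cursors c1@3 c4@9 c2@15 c3@19, authorship 111...444...222.333.
After op 7 (move_left): buffer="apyftsapyuahapyjapye" (len 20), cursors c1@2 c4@8 c2@14 c3@18, authorship 111...444...222.333.
Authorship (.=original, N=cursor N): 1 1 1 . . . 4 4 4 . . . 2 2 2 . 3 3 3 .
Index 16: author = 3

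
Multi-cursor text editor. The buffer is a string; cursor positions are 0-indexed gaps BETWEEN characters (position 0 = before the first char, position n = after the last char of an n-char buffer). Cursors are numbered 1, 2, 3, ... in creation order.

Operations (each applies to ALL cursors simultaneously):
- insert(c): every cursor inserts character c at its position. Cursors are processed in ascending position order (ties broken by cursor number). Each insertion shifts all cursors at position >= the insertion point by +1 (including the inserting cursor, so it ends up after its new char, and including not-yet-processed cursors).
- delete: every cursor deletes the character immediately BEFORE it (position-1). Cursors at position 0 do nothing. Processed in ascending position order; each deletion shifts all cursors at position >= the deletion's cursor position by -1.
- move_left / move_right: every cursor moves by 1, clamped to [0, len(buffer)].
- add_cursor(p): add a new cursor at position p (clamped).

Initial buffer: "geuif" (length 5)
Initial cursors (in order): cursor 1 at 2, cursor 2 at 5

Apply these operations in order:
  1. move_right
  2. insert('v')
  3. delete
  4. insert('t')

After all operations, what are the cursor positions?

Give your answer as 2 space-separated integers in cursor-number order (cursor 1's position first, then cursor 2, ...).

Answer: 4 7

Derivation:
After op 1 (move_right): buffer="geuif" (len 5), cursors c1@3 c2@5, authorship .....
After op 2 (insert('v')): buffer="geuvifv" (len 7), cursors c1@4 c2@7, authorship ...1..2
After op 3 (delete): buffer="geuif" (len 5), cursors c1@3 c2@5, authorship .....
After op 4 (insert('t')): buffer="geutift" (len 7), cursors c1@4 c2@7, authorship ...1..2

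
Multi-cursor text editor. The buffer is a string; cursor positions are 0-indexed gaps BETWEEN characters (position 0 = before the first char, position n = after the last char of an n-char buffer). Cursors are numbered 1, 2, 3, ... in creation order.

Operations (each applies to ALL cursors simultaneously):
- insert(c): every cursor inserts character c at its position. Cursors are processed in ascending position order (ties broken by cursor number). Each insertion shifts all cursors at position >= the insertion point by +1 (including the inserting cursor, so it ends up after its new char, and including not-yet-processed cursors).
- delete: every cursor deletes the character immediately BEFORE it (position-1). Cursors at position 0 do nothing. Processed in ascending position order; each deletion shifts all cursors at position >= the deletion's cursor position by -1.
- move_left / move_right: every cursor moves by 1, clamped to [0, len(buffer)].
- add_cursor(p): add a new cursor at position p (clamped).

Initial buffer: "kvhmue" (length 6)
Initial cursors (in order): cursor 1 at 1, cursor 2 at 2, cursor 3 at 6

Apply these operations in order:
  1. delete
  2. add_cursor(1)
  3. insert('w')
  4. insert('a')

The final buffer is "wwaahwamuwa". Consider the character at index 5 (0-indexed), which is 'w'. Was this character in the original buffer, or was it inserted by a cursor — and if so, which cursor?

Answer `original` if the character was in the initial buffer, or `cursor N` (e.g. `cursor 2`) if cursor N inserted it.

Answer: cursor 4

Derivation:
After op 1 (delete): buffer="hmu" (len 3), cursors c1@0 c2@0 c3@3, authorship ...
After op 2 (add_cursor(1)): buffer="hmu" (len 3), cursors c1@0 c2@0 c4@1 c3@3, authorship ...
After op 3 (insert('w')): buffer="wwhwmuw" (len 7), cursors c1@2 c2@2 c4@4 c3@7, authorship 12.4..3
After op 4 (insert('a')): buffer="wwaahwamuwa" (len 11), cursors c1@4 c2@4 c4@7 c3@11, authorship 1212.44..33
Authorship (.=original, N=cursor N): 1 2 1 2 . 4 4 . . 3 3
Index 5: author = 4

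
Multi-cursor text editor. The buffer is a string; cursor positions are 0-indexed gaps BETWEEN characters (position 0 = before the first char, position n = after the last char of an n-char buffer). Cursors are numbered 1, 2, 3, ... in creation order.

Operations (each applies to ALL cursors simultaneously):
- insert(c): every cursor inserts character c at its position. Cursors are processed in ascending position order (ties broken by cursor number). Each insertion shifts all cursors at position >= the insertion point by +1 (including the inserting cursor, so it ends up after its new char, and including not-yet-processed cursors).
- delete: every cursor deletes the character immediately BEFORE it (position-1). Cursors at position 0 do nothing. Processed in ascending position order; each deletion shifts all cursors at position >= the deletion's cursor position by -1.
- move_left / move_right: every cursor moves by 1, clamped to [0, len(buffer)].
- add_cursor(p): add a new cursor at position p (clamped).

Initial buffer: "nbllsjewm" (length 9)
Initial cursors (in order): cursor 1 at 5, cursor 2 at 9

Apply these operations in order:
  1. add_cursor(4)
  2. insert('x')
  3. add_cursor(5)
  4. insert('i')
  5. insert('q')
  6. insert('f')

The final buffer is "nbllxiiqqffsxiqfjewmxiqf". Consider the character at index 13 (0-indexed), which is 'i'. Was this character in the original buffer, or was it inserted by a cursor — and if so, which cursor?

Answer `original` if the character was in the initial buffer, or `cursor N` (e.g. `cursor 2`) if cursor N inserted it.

Answer: cursor 1

Derivation:
After op 1 (add_cursor(4)): buffer="nbllsjewm" (len 9), cursors c3@4 c1@5 c2@9, authorship .........
After op 2 (insert('x')): buffer="nbllxsxjewmx" (len 12), cursors c3@5 c1@7 c2@12, authorship ....3.1....2
After op 3 (add_cursor(5)): buffer="nbllxsxjewmx" (len 12), cursors c3@5 c4@5 c1@7 c2@12, authorship ....3.1....2
After op 4 (insert('i')): buffer="nbllxiisxijewmxi" (len 16), cursors c3@7 c4@7 c1@10 c2@16, authorship ....334.11....22
After op 5 (insert('q')): buffer="nbllxiiqqsxiqjewmxiq" (len 20), cursors c3@9 c4@9 c1@13 c2@20, authorship ....33434.111....222
After op 6 (insert('f')): buffer="nbllxiiqqffsxiqfjewmxiqf" (len 24), cursors c3@11 c4@11 c1@16 c2@24, authorship ....3343434.1111....2222
Authorship (.=original, N=cursor N): . . . . 3 3 4 3 4 3 4 . 1 1 1 1 . . . . 2 2 2 2
Index 13: author = 1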